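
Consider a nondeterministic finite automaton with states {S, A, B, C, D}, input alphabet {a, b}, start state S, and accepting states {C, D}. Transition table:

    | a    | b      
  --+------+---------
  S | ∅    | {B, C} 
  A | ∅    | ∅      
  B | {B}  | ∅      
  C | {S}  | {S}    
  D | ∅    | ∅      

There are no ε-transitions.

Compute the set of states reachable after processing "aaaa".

∅

Start in {S}.
Read 'a': {S} → ∅.
The set is empty and remains empty for the remaining 3 symbols.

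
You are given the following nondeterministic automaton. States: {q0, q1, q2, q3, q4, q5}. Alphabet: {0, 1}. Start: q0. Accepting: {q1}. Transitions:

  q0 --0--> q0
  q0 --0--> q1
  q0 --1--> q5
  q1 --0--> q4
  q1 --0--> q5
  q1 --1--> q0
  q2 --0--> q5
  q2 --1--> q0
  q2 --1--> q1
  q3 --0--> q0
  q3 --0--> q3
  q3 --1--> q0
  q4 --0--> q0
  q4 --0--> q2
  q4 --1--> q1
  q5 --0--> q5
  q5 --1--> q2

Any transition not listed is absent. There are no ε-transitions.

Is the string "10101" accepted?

No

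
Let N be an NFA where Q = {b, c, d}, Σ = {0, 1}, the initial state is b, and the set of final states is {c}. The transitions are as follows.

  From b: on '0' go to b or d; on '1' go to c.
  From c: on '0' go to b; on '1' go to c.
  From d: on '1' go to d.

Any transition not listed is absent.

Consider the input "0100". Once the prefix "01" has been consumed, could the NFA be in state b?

No

Start in {b}.
Read '0': {b} → {b, d}.
Read '1': {b, d} → {c, d}.
State b is not in {c, d}.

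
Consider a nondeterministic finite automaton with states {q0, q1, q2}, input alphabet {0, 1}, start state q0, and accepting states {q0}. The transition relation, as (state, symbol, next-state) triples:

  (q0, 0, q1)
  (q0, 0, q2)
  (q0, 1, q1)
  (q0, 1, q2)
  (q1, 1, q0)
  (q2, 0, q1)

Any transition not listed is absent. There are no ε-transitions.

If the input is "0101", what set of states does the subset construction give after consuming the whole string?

Start in {q0}.
Read '0': q0→{q1, q2}; now {q1, q2}.
Read '1': q1→{q0}, q2→∅; now {q0}.
Read '0': q0→{q1, q2}; now {q1, q2}.
Read '1': q1→{q0}, q2→∅; now {q0}.

{q0}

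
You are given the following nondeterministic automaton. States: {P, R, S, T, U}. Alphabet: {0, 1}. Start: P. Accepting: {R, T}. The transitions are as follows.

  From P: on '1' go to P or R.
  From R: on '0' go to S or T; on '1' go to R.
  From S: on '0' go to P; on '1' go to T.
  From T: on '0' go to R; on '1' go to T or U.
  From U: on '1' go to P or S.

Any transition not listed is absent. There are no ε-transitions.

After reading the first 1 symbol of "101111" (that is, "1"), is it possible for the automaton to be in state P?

Start in {P}.
Read '1': P→{P, R}; now {P, R}.
State P is in {P, R}.

Yes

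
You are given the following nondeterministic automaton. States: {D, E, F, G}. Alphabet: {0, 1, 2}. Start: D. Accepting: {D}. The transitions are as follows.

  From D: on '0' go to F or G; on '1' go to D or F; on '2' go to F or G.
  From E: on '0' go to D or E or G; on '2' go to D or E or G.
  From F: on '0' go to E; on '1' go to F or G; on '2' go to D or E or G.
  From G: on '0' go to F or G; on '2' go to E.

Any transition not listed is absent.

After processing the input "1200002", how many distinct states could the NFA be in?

4

Start in {D}.
Read '1': D→{D, F}; now {D, F}.
Read '2': D→{F, G}, F→{D, E, G}; now {D, E, F, G}.
Read '0': D→{F, G}, E→{D, E, G}, F→{E}, G→{F, G}; now {D, E, F, G}.
Read '0': D→{F, G}, E→{D, E, G}, F→{E}, G→{F, G}; now {D, E, F, G}.
Read '0': D→{F, G}, E→{D, E, G}, F→{E}, G→{F, G}; now {D, E, F, G}.
Read '0': D→{F, G}, E→{D, E, G}, F→{E}, G→{F, G}; now {D, E, F, G}.
Read '2': D→{F, G}, E→{D, E, G}, F→{D, E, G}, G→{E}; now {D, E, F, G}.
That set has 4 states.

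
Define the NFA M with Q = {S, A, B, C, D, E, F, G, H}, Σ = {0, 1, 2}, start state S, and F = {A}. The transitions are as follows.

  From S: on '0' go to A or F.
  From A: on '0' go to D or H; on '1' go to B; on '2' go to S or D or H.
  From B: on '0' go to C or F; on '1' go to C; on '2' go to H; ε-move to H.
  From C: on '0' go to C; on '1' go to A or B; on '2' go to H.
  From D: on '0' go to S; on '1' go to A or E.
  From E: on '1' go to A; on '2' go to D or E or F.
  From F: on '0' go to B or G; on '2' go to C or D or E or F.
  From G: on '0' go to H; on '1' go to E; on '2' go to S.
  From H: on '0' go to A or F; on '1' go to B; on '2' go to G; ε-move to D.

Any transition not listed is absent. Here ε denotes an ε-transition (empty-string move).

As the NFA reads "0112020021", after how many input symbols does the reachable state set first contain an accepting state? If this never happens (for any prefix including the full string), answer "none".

Start in {S}.
Read '0': S→{A, F}; now {A, F}.
None of the earlier sets intersect F, but {A, F} does.

1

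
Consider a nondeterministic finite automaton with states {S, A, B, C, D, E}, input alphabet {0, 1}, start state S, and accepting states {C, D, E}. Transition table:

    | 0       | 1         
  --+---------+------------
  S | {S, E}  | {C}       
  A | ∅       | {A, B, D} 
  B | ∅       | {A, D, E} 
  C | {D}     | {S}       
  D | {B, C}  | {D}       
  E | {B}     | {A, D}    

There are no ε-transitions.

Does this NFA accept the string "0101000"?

Start in {S}.
Read '0': {S} → {S, E}.
Read '1': {S, E} → {A, C, D}.
Read '0': {A, C, D} → {B, C, D}.
Read '1': {B, C, D} → {S, A, D, E}.
Read '0': {S, A, D, E} → {S, B, C, E}.
Read '0': {S, B, C, E} → {S, B, D, E}.
Read '0': {S, B, D, E} → {S, B, C, E}.
The final set {S, B, C, E} contains the accepting states C, E.

Yes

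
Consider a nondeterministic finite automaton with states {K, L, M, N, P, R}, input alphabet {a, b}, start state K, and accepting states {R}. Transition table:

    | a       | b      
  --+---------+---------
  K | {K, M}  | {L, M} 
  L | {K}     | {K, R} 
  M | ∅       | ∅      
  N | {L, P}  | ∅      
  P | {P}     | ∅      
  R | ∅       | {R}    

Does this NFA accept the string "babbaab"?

Start in {K}.
Read 'b': {K} → {L, M}.
Read 'a': {L, M} → {K}.
Read 'b': {K} → {L, M}.
Read 'b': {L, M} → {K, R}.
Read 'a': {K, R} → {K, M}.
Read 'a': {K, M} → {K, M}.
Read 'b': {K, M} → {L, M}.
The final set {L, M} contains no accepting state.

No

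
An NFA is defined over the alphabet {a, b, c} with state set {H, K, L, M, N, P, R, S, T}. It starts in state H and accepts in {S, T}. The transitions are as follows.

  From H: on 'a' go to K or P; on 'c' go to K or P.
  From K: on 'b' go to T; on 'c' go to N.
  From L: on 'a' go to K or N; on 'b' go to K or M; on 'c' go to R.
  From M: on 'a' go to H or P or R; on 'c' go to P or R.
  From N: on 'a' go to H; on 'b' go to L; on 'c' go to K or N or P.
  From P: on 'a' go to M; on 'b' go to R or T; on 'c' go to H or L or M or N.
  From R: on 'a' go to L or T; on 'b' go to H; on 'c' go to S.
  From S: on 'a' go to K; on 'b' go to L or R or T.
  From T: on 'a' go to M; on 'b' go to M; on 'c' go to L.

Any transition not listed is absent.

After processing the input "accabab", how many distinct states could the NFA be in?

3

Start in {H}.
Read 'a': {H} → {K, P}.
Read 'c': {K, P} → {H, L, M, N}.
Read 'c': {H, L, M, N} → {K, N, P, R}.
Read 'a': {K, N, P, R} → {H, L, M, T}.
Read 'b': {H, L, M, T} → {K, M}.
Read 'a': {K, M} → {H, P, R}.
Read 'b': {H, P, R} → {H, R, T}.
That set has 3 states.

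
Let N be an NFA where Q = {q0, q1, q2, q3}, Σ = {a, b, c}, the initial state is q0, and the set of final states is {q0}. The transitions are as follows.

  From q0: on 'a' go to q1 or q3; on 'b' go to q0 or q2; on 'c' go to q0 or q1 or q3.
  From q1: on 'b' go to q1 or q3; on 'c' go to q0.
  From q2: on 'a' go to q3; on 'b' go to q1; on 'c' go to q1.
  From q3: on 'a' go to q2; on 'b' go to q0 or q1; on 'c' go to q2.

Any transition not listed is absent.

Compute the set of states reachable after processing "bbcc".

{q0, q1, q2, q3}

Start in {q0}.
Read 'b': {q0} → {q0, q2}.
Read 'b': {q0, q2} → {q0, q1, q2}.
Read 'c': {q0, q1, q2} → {q0, q1, q3}.
Read 'c': {q0, q1, q3} → {q0, q1, q2, q3}.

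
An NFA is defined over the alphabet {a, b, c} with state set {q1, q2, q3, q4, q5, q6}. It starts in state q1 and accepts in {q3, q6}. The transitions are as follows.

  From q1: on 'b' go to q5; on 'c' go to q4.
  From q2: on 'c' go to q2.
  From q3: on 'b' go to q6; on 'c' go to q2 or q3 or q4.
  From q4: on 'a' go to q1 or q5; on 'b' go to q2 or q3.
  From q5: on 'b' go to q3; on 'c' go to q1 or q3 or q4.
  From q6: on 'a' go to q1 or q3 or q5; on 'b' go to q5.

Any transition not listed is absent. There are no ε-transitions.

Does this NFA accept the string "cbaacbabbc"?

No

Start in {q1}.
Read 'c': {q1} → {q4}.
Read 'b': {q4} → {q2, q3}.
Read 'a': {q2, q3} → ∅.
The set is empty and remains empty for the remaining 7 symbols.
The final set ∅ contains no accepting state.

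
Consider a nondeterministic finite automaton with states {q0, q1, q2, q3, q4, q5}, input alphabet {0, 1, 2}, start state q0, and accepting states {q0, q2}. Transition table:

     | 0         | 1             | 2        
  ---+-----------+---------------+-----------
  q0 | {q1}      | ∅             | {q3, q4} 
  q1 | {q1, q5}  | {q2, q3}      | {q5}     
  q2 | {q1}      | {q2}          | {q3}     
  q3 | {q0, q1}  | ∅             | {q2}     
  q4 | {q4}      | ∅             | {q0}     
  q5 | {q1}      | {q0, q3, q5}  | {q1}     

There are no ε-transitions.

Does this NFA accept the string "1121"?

No

Start in {q0}.
Read '1': {q0} → ∅.
The set is empty and remains empty for the remaining 3 symbols.
The final set ∅ contains no accepting state.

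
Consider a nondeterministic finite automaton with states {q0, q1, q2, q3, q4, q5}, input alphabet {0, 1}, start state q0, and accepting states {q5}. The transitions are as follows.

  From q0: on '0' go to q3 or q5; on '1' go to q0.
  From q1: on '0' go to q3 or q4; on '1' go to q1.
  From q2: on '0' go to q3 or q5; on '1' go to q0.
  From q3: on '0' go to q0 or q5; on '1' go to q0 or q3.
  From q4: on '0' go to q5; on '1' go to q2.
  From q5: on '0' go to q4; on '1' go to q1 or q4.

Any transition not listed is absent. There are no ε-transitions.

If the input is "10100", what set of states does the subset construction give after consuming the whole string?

Start in {q0}.
Read '1': q0→{q0}; now {q0}.
Read '0': q0→{q3, q5}; now {q3, q5}.
Read '1': q3→{q0, q3}, q5→{q1, q4}; now {q0, q1, q3, q4}.
Read '0': q0→{q3, q5}, q1→{q3, q4}, q3→{q0, q5}, q4→{q5}; now {q0, q3, q4, q5}.
Read '0': q0→{q3, q5}, q3→{q0, q5}, q4→{q5}, q5→{q4}; now {q0, q3, q4, q5}.

{q0, q3, q4, q5}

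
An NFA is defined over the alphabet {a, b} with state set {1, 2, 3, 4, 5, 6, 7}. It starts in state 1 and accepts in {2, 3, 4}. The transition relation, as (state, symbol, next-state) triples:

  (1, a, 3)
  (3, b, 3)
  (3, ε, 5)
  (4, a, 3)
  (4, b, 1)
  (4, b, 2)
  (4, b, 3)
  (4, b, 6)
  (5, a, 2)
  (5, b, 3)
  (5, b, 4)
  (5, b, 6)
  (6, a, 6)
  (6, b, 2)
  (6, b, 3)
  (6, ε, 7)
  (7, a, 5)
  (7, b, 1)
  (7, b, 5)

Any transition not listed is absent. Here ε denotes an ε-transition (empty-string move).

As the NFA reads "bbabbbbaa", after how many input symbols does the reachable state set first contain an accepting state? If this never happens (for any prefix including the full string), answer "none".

Start in {1}.
Read 'b': {1} → ∅.
The set is empty and remains empty for the remaining 8 symbols.
No reachable set along the way intersects F.

none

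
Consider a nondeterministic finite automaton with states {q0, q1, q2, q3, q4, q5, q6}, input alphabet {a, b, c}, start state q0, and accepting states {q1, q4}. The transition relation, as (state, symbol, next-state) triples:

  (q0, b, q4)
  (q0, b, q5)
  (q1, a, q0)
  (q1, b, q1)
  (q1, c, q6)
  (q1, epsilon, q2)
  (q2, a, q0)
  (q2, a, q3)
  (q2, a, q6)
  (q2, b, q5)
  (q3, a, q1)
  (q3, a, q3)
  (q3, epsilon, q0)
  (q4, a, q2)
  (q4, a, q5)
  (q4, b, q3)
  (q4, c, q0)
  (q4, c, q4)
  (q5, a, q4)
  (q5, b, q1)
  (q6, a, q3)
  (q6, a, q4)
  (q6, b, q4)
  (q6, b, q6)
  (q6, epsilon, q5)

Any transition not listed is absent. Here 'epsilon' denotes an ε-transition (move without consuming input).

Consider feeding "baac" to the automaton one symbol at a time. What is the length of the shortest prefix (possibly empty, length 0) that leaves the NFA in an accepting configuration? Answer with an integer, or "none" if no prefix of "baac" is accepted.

1

Start in {q0}.
Read 'b': q0→{q4, q5}; now {q4, q5}.
None of the earlier sets intersect F, but {q4, q5} does.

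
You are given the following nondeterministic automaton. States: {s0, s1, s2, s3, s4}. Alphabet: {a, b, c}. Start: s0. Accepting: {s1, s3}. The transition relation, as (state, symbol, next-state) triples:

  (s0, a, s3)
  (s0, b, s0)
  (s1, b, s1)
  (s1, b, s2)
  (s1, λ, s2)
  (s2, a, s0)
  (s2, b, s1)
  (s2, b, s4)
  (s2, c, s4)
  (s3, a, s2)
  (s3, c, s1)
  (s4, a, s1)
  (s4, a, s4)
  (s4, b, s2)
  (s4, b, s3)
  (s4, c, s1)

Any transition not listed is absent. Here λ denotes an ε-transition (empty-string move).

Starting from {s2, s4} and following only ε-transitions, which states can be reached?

{s2, s4}

Begin with {s2, s4}.
No ε-moves leave this set, so the closure equals the set itself.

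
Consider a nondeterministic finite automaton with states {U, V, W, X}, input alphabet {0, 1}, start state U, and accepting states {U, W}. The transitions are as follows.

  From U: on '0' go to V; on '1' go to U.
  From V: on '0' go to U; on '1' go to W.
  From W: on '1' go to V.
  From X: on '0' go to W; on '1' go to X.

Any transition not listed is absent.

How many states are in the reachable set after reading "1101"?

Start in {U}.
Read '1': U→{U}; now {U}.
Read '1': U→{U}; now {U}.
Read '0': U→{V}; now {V}.
Read '1': V→{W}; now {W}.
That set has 1 state.

1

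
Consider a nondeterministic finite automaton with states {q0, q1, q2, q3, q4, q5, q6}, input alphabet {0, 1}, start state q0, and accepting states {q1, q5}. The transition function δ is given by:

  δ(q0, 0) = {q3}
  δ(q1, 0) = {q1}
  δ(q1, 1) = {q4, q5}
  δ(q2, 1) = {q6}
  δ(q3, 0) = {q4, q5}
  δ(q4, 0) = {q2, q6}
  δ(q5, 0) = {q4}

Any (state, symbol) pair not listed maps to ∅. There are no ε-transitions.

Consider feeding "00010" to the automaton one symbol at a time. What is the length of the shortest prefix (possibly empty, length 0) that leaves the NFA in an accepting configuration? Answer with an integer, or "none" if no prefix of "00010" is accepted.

Start in {q0}.
Read '0': {q0} → {q3}.
Read '0': {q3} → {q4, q5}.
None of the earlier sets intersect F, but {q4, q5} does.

2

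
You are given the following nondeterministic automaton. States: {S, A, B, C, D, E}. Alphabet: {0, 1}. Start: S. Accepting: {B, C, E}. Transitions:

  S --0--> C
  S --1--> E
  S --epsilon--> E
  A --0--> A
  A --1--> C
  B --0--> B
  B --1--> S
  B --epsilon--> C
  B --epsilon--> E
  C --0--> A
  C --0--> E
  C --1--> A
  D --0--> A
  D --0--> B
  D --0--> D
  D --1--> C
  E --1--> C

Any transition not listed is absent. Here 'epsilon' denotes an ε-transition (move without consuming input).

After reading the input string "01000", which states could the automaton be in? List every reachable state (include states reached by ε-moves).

{A}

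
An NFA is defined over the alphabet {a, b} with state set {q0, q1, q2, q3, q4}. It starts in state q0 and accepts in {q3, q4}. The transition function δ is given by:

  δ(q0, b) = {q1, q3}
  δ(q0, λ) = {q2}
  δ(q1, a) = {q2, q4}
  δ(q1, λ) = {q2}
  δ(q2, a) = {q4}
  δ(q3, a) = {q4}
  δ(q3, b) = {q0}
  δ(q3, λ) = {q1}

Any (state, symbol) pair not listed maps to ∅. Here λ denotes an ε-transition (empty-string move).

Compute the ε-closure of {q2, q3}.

{q1, q2, q3}

Begin with {q2, q3}.
ε-move q3 → q1; add q1.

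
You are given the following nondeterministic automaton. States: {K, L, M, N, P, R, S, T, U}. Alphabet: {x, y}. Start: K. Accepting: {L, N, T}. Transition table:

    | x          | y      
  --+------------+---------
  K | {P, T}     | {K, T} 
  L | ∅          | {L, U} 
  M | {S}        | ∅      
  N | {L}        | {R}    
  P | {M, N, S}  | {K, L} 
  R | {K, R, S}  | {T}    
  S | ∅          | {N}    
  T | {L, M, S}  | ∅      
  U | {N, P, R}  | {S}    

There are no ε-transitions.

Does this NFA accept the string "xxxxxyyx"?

No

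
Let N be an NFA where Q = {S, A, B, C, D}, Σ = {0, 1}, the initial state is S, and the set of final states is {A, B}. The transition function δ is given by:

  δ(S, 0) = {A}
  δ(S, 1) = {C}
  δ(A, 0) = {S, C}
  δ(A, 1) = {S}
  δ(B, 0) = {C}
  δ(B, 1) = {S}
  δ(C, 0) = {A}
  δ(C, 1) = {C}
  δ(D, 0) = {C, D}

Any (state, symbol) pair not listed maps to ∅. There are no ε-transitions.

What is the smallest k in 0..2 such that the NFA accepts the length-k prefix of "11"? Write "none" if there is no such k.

Start in {S}.
Read '1': {S} → {C}.
Read '1': {C} → {C}.
No reachable set along the way intersects F.

none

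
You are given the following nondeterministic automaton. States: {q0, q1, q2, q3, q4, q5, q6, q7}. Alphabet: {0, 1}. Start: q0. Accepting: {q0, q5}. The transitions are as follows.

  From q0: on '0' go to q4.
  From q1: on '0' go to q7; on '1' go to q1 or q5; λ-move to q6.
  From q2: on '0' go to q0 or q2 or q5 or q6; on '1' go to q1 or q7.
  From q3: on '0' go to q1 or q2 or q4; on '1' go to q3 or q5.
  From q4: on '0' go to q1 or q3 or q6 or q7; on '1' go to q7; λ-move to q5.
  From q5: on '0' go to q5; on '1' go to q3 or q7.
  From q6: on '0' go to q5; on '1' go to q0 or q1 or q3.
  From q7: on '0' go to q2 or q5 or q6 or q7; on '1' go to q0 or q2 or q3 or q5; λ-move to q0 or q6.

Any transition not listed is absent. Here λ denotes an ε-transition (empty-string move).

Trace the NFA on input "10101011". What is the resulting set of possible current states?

∅

Start in {q0}.
Read '1': q0→∅; now ∅.
The set is empty and remains empty for the remaining 7 symbols.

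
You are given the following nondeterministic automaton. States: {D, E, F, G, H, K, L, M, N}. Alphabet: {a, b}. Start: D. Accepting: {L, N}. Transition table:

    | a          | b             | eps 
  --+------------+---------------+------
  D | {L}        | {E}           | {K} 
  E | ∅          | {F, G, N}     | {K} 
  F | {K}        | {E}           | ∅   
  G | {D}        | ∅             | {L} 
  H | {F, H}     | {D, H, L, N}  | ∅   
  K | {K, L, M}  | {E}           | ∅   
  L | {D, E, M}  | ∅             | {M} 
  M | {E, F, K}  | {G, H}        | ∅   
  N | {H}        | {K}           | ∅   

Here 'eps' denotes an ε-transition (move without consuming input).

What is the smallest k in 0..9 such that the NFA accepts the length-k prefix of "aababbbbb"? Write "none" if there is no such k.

Start: ε-closure({D}) = {D, K}.
Read 'a': D→{L}, K→{K, L, M}; now {K, L, M}.
None of the earlier sets intersect F, but {K, L, M} does.

1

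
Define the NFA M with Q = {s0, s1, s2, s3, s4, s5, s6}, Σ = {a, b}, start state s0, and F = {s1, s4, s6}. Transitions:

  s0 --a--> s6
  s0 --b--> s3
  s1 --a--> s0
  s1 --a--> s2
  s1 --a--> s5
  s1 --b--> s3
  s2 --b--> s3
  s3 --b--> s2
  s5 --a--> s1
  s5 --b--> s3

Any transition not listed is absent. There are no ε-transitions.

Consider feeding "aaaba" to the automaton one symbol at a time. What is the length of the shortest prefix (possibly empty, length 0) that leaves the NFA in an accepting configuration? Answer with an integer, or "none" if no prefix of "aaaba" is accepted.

1

Start in {s0}.
Read 'a': {s0} → {s6}.
None of the earlier sets intersect F, but {s6} does.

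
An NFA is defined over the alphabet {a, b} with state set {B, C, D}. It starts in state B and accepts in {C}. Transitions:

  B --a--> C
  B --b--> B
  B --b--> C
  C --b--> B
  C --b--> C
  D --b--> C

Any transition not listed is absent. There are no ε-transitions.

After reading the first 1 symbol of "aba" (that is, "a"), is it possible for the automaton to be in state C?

Yes

Start in {B}.
Read 'a': {B} → {C}.
State C is in {C}.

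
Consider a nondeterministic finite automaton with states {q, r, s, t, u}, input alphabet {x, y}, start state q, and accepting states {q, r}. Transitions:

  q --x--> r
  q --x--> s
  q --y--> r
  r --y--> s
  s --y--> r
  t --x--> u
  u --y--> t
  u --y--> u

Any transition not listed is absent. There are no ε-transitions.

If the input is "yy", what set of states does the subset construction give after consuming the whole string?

{s}

Start in {q}.
Read 'y': q→{r}; now {r}.
Read 'y': r→{s}; now {s}.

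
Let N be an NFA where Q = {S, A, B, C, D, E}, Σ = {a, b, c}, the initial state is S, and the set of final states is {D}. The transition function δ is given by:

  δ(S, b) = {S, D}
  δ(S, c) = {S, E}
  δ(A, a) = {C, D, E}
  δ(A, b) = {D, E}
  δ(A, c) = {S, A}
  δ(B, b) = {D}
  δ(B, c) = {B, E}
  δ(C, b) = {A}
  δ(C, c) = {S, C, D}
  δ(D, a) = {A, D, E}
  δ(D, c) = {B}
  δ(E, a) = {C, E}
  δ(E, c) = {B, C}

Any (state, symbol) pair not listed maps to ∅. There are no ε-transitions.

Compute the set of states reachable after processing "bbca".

{C, E}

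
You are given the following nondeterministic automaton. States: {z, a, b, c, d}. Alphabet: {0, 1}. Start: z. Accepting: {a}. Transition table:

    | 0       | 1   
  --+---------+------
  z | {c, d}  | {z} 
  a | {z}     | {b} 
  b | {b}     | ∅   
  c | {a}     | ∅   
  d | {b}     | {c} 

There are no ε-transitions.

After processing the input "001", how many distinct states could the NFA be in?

1

Start in {z}.
Read '0': z→{c, d}; now {c, d}.
Read '0': c→{a}, d→{b}; now {a, b}.
Read '1': a→{b}, b→∅; now {b}.
That set has 1 state.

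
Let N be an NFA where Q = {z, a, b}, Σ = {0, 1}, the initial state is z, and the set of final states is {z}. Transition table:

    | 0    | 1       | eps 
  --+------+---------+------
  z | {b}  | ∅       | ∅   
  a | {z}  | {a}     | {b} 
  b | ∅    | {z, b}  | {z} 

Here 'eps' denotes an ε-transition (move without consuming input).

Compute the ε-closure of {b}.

{z, b}

Begin with {b}.
ε-move b → z; add z.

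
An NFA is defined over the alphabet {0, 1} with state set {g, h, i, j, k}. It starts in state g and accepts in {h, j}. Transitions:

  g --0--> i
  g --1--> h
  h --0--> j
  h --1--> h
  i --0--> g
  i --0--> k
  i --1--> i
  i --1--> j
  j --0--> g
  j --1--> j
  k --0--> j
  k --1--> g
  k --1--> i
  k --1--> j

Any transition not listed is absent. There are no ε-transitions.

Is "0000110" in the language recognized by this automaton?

Yes

Start in {g}.
Read '0': g→{i}; now {i}.
Read '0': i→{g, k}; now {g, k}.
Read '0': g→{i}, k→{j}; now {i, j}.
Read '0': i→{g, k}, j→{g}; now {g, k}.
Read '1': g→{h}, k→{g, i, j}; now {g, h, i, j}.
Read '1': g→{h}, h→{h}, i→{i, j}, j→{j}; now {h, i, j}.
Read '0': h→{j}, i→{g, k}, j→{g}; now {g, j, k}.
The final set {g, j, k} contains the accepting state j.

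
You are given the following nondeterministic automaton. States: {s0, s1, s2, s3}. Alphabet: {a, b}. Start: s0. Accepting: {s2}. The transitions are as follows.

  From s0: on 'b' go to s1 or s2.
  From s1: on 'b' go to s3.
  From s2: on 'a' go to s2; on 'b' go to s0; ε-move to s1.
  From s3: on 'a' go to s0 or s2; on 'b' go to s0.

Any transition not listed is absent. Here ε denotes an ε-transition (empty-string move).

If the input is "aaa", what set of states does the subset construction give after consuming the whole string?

∅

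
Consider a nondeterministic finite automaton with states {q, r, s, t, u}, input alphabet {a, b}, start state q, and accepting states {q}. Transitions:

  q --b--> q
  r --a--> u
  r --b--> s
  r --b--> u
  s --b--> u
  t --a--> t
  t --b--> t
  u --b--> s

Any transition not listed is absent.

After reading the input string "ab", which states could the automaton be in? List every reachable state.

∅

Start in {q}.
Read 'a': {q} → ∅.
The set is empty and remains empty for the remaining 1 symbol.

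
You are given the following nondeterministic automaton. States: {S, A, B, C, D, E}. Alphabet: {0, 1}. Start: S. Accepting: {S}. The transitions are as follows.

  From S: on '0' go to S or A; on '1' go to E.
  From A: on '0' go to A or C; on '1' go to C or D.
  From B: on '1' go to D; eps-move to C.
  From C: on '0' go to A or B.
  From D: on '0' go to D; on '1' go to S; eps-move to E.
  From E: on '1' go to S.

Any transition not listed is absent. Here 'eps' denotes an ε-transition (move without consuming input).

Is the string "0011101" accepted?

Start in {S}.
Read '0': S→{S, A}; now {S, A}.
Read '0': S→{S, A}, A→{A, C}; now {S, A, C}.
Read '1': S→{E}, A→{C, D}, C→∅; now {C, D, E}.
Read '1': C→∅, D→{S}, E→{S}; now {S}.
Read '1': S→{E}; now {E}.
Read '0': E→∅; now ∅.
The set is empty and remains empty for the remaining 1 symbol.
The final set ∅ contains no accepting state.

No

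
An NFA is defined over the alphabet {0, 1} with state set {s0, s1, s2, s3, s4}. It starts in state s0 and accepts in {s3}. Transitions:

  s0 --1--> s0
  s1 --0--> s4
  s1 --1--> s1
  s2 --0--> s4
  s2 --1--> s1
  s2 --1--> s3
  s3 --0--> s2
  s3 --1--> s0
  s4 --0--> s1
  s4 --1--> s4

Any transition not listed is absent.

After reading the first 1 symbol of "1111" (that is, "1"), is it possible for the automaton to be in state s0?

Start in {s0}.
Read '1': {s0} → {s0}.
State s0 is in {s0}.

Yes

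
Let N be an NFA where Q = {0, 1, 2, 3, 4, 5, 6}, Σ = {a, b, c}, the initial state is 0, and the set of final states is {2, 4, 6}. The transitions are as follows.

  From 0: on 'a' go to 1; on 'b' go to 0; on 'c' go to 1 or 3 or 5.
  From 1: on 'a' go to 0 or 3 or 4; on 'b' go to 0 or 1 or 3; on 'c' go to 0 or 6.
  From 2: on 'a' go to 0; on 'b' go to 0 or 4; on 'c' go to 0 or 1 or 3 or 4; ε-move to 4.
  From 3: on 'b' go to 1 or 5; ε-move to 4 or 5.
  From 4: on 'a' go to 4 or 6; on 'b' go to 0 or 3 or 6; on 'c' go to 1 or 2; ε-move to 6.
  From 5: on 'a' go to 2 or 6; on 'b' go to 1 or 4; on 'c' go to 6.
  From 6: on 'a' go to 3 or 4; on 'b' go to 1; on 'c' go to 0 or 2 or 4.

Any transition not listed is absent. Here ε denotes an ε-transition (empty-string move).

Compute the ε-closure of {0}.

{0}

Begin with {0}.
No ε-moves leave this set, so the closure equals the set itself.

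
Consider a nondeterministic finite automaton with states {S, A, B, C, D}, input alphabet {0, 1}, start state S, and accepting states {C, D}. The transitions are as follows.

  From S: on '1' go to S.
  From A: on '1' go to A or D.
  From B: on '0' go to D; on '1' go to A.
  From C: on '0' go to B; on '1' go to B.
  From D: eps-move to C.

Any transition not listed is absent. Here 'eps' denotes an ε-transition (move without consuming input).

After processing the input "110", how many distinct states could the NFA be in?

0

Start in {S}.
Read '1': S→{S}; now {S}.
Read '1': S→{S}; now {S}.
Read '0': S→∅; now ∅.
That set has 0 states.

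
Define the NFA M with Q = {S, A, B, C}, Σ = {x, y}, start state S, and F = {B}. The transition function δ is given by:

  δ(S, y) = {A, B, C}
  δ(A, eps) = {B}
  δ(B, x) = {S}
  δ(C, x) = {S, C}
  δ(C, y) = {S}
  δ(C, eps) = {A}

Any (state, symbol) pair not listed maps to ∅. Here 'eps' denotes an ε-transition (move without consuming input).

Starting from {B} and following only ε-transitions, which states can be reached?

{B}

Begin with {B}.
No ε-moves leave this set, so the closure equals the set itself.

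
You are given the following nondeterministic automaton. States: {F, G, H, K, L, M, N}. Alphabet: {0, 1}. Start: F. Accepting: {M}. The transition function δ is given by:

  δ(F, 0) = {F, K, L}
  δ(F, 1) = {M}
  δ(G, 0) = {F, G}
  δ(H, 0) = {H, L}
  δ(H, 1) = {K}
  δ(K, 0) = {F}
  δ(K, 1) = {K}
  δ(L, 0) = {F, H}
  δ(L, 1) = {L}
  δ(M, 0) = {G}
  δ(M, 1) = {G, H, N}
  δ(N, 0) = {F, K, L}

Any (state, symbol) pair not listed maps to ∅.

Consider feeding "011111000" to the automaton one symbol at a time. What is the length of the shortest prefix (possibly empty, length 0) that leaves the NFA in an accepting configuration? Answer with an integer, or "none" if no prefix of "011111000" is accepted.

Start in {F}.
Read '0': F→{F, K, L}; now {F, K, L}.
Read '1': F→{M}, K→{K}, L→{L}; now {K, L, M}.
None of the earlier sets intersect F, but {K, L, M} does.

2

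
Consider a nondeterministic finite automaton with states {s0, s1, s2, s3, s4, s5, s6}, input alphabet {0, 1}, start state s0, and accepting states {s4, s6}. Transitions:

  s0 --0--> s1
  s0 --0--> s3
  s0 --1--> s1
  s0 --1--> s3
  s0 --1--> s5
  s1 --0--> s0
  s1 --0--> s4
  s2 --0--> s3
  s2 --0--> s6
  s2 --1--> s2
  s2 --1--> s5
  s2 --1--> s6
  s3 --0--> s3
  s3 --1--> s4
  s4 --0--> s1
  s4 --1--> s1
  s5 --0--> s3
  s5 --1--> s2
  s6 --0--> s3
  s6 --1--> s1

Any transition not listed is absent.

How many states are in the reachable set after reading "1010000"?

4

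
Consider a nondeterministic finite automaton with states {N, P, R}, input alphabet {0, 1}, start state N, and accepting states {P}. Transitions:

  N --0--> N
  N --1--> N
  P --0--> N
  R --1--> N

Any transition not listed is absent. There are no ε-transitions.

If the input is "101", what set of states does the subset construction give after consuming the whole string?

Start in {N}.
Read '1': N→{N}; now {N}.
Read '0': N→{N}; now {N}.
Read '1': N→{N}; now {N}.

{N}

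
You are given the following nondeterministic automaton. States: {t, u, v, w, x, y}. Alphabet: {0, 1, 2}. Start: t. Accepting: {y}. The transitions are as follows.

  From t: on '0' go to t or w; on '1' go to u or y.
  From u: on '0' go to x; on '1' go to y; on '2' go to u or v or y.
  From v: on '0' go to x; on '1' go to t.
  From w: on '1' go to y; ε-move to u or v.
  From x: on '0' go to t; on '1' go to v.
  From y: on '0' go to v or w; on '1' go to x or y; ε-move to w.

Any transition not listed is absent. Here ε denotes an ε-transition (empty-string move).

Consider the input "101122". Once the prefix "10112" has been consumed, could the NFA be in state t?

Start in {t}.
Read '1': t→{u, y}; union {u, y}; ε-closure = {u, v, w, y}.
Read '0': u→{x}, v→{x}, w→∅, y→{v, w}; union {v, w, x}; ε-closure = {u, v, w, x}.
Read '1': u→{y}, v→{t}, w→{y}, x→{v}; union {t, v, y}; ε-closure = {t, u, v, w, y}.
Read '1': t→{u, y}, u→{y}, v→{t}, w→{y}, y→{x, y}; union {t, u, x, y}; ε-closure = {t, u, v, w, x, y}.
Read '2': t→∅, u→{u, v, y}, v→∅, w→∅, x→∅, y→∅; union {u, v, y}; ε-closure = {u, v, w, y}.
State t is not in {u, v, w, y}.

No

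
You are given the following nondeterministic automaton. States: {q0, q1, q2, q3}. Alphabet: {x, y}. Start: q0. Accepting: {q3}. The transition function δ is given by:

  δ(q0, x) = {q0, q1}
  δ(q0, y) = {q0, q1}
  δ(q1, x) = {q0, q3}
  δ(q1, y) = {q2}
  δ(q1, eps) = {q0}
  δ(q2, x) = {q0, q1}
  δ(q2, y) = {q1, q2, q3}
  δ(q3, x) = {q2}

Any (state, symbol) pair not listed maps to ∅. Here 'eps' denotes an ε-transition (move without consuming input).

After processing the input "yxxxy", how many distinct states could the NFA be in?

4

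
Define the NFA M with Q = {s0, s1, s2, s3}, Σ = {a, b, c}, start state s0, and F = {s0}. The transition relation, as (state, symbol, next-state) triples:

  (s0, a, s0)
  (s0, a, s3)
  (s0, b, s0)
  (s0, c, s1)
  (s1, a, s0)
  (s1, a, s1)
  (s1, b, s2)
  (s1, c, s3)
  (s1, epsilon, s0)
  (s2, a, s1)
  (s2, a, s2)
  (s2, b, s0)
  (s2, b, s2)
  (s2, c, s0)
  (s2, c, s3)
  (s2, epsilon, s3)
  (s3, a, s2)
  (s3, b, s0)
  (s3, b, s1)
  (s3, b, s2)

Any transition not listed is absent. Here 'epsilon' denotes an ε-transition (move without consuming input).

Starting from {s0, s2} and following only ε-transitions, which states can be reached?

{s0, s2, s3}

Begin with {s0, s2}.
ε-move s2 → s3; add s3.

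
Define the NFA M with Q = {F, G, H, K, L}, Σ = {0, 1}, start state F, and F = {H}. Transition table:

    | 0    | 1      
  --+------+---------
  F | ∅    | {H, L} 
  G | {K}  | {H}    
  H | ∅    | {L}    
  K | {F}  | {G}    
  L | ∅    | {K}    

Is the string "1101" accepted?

Yes

Start in {F}.
Read '1': {F} → {H, L}.
Read '1': {H, L} → {K, L}.
Read '0': {K, L} → {F}.
Read '1': {F} → {H, L}.
The final set {H, L} contains the accepting state H.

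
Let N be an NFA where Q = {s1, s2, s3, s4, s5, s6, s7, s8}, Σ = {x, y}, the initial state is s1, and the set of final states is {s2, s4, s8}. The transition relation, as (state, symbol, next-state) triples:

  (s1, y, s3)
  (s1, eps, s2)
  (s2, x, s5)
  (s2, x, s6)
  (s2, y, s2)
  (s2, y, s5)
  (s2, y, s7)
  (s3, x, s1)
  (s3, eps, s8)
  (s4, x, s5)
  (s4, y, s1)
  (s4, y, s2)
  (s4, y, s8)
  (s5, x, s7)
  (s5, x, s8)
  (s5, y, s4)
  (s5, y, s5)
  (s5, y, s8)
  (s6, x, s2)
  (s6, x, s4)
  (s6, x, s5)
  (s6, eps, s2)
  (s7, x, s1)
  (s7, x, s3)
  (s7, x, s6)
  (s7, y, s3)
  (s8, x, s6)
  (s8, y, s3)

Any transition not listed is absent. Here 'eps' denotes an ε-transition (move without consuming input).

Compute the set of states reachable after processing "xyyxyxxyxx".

{s1, s2, s3, s4, s5, s6, s7, s8}

Start: ε-closure({s1}) = {s1, s2}.
Read 'x': s1→∅, s2→{s5, s6}; union {s5, s6}; ε-closure = {s2, s5, s6}.
Read 'y': s2→{s2, s5, s7}, s5→{s4, s5, s8}, s6→∅; now {s2, s4, s5, s7, s8}.
Read 'y': s2→{s2, s5, s7}, s4→{s1, s2, s8}, s5→{s4, s5, s8}, s7→{s3}, s8→{s3}; now {s1, s2, s3, s4, s5, s7, s8}.
Read 'x': s1→∅, s2→{s5, s6}, s3→{s1}, s4→{s5}, s5→{s7, s8}, s7→{s1, s3, s6}, s8→{s6}; union {s1, s3, s5, s6, s7, s8}; ε-closure = {s1, s2, s3, s5, s6, s7, s8}.
Read 'y': s1→{s3}, s2→{s2, s5, s7}, s3→∅, s5→{s4, s5, s8}, s6→∅, s7→{s3}, s8→{s3}; now {s2, s3, s4, s5, s7, s8}.
Read 'x': s2→{s5, s6}, s3→{s1}, s4→{s5}, s5→{s7, s8}, s7→{s1, s3, s6}, s8→{s6}; union {s1, s3, s5, s6, s7, s8}; ε-closure = {s1, s2, s3, s5, s6, s7, s8}.
Read 'x': s1→∅, s2→{s5, s6}, s3→{s1}, s5→{s7, s8}, s6→{s2, s4, s5}, s7→{s1, s3, s6}, s8→{s6}; now {s1, s2, s3, s4, s5, s6, s7, s8}.
Read 'y': s1→{s3}, s2→{s2, s5, s7}, s3→∅, s4→{s1, s2, s8}, s5→{s4, s5, s8}, s6→∅, s7→{s3}, s8→{s3}; now {s1, s2, s3, s4, s5, s7, s8}.
Read 'x': s1→∅, s2→{s5, s6}, s3→{s1}, s4→{s5}, s5→{s7, s8}, s7→{s1, s3, s6}, s8→{s6}; union {s1, s3, s5, s6, s7, s8}; ε-closure = {s1, s2, s3, s5, s6, s7, s8}.
Read 'x': s1→∅, s2→{s5, s6}, s3→{s1}, s5→{s7, s8}, s6→{s2, s4, s5}, s7→{s1, s3, s6}, s8→{s6}; now {s1, s2, s3, s4, s5, s6, s7, s8}.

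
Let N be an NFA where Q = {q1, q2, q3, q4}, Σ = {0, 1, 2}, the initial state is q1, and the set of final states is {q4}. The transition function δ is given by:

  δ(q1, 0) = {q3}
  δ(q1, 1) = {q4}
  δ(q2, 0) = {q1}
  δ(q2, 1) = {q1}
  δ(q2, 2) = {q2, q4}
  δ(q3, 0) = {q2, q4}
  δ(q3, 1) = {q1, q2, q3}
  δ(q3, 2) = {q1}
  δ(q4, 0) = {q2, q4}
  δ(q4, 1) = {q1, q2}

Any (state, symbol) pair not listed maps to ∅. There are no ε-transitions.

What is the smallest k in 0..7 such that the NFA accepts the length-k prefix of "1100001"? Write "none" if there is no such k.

1

Start in {q1}.
Read '1': {q1} → {q4}.
None of the earlier sets intersect F, but {q4} does.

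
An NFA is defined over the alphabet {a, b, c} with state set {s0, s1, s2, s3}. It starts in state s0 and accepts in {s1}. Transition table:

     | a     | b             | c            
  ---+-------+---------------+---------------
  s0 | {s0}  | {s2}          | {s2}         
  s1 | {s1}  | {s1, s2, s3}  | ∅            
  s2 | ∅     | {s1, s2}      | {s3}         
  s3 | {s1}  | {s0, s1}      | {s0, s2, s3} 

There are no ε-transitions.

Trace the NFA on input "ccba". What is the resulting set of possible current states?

Start in {s0}.
Read 'c': {s0} → {s2}.
Read 'c': {s2} → {s3}.
Read 'b': {s3} → {s0, s1}.
Read 'a': {s0, s1} → {s0, s1}.

{s0, s1}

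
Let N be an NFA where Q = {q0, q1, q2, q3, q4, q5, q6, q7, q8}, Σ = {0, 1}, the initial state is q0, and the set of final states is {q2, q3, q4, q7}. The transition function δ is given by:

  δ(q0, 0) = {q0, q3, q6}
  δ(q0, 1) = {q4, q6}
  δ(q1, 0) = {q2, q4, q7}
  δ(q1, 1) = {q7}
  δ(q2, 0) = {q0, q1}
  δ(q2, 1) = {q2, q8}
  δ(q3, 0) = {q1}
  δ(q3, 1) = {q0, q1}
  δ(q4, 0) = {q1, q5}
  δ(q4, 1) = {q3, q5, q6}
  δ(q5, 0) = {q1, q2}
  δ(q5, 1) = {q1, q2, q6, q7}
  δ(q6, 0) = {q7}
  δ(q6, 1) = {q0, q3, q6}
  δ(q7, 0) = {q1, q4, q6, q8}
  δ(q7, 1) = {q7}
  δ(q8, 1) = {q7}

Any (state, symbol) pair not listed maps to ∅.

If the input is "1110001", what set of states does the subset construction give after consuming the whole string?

{q0, q1, q2, q3, q4, q5, q6, q7, q8}

Start in {q0}.
Read '1': {q0} → {q4, q6}.
Read '1': {q4, q6} → {q0, q3, q5, q6}.
Read '1': {q0, q3, q5, q6} → {q0, q1, q2, q3, q4, q6, q7}.
Read '0': {q0, q1, q2, q3, q4, q6, q7} → {q0, q1, q2, q3, q4, q5, q6, q7, q8}.
Read '0': {q0, q1, q2, q3, q4, q5, q6, q7, q8} → {q0, q1, q2, q3, q4, q5, q6, q7, q8}.
Read '0': {q0, q1, q2, q3, q4, q5, q6, q7, q8} → {q0, q1, q2, q3, q4, q5, q6, q7, q8}.
Read '1': {q0, q1, q2, q3, q4, q5, q6, q7, q8} → {q0, q1, q2, q3, q4, q5, q6, q7, q8}.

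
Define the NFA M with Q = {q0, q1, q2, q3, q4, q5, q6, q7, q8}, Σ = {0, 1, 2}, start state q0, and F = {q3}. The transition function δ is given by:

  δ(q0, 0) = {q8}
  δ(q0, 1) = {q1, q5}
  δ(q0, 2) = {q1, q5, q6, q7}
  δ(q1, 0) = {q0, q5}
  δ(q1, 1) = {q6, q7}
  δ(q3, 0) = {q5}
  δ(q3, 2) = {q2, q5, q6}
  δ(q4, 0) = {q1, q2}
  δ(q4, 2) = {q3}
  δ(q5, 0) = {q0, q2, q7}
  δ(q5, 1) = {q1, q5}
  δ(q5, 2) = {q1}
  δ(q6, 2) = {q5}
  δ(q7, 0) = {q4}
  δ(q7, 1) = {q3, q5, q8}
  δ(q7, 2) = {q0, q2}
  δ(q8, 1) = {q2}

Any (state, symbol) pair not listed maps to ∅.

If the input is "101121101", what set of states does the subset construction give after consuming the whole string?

{q1, q3, q5, q8}

Start in {q0}.
Read '1': q0→{q1, q5}; now {q1, q5}.
Read '0': q1→{q0, q5}, q5→{q0, q2, q7}; now {q0, q2, q5, q7}.
Read '1': q0→{q1, q5}, q2→∅, q5→{q1, q5}, q7→{q3, q5, q8}; now {q1, q3, q5, q8}.
Read '1': q1→{q6, q7}, q3→∅, q5→{q1, q5}, q8→{q2}; now {q1, q2, q5, q6, q7}.
Read '2': q1→∅, q2→∅, q5→{q1}, q6→{q5}, q7→{q0, q2}; now {q0, q1, q2, q5}.
Read '1': q0→{q1, q5}, q1→{q6, q7}, q2→∅, q5→{q1, q5}; now {q1, q5, q6, q7}.
Read '1': q1→{q6, q7}, q5→{q1, q5}, q6→∅, q7→{q3, q5, q8}; now {q1, q3, q5, q6, q7, q8}.
Read '0': q1→{q0, q5}, q3→{q5}, q5→{q0, q2, q7}, q6→∅, q7→{q4}, q8→∅; now {q0, q2, q4, q5, q7}.
Read '1': q0→{q1, q5}, q2→∅, q4→∅, q5→{q1, q5}, q7→{q3, q5, q8}; now {q1, q3, q5, q8}.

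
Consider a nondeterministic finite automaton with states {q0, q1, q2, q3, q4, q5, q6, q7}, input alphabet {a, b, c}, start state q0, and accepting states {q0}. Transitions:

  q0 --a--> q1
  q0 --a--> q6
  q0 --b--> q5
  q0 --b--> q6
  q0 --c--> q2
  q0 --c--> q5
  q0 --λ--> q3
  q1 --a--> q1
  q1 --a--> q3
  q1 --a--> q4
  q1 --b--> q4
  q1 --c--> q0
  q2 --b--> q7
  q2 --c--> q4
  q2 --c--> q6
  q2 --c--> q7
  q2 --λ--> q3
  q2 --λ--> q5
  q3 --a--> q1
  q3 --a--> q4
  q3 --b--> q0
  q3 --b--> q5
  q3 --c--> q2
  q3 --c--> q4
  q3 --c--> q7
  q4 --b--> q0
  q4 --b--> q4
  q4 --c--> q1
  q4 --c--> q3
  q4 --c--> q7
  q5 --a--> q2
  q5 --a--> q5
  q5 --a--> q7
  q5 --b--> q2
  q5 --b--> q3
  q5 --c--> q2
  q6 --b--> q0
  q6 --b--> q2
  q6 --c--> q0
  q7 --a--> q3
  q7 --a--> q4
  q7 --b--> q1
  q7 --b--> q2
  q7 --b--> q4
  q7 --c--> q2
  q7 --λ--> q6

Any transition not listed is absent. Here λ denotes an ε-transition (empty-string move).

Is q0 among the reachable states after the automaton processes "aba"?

No

Start: ε-closure({q0}) = {q0, q3}.
Read 'a': q0→{q1, q6}, q3→{q1, q4}; now {q1, q4, q6}.
Read 'b': q1→{q4}, q4→{q0, q4}, q6→{q0, q2}; union {q0, q2, q4}; ε-closure = {q0, q2, q3, q4, q5}.
Read 'a': q0→{q1, q6}, q2→∅, q3→{q1, q4}, q4→∅, q5→{q2, q5, q7}; union {q1, q2, q4, q5, q6, q7}; ε-closure = {q1, q2, q3, q4, q5, q6, q7}.
State q0 is not in {q1, q2, q3, q4, q5, q6, q7}.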